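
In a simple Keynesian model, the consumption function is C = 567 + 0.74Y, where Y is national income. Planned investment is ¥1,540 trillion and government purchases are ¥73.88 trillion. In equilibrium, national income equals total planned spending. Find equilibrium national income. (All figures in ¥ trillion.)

Y = C + I + G = 567 + 0.74Y + 1540 + 73.88
Y − 0.74Y = 2180.88
0.26Y = 2180.88, so Y = 2180.88/0.26 = 8388

Y = 8388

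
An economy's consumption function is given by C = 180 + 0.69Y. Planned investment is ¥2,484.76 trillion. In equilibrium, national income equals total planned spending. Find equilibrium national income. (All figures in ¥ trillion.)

Y = 8596

Y = C + I = 180 + 0.69Y + 2484.76
Y − 0.69Y = 2664.76
0.31Y = 2664.76, so Y = 2664.76/0.31 = 8596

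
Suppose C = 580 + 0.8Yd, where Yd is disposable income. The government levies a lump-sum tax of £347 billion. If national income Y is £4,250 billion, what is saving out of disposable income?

Yd = Y − T = 4250 − 347 = 3903
C = 580 + 0.8(3903) = 580 + 3122.4 = 3702.4
S = Yd − C = 3903 − 3702.4 = 200.6

S = 200.6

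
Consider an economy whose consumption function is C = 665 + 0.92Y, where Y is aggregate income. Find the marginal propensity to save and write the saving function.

MPS = 1 − MPC = 1 − 0.92 = 0.08
S = Y − C = -665 + 0.08Y

MPS = 0.08; S = -665 + 0.08Y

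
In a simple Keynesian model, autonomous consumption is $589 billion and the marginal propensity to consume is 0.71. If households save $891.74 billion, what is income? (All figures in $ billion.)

S = Y − C = -589 + 0.29Y
-589 + 0.29Y = 891.74, so 0.29Y = 1480.74 and Y = 5106

Y = 5106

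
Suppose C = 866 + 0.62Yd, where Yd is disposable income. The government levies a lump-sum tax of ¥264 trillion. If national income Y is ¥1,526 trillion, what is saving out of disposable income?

S = -386.44

Yd = Y − T = 1526 − 264 = 1262
C = 866 + 0.62(1262) = 866 + 782.44 = 1648.44
S = Yd − C = 1262 − 1648.44 = -386.44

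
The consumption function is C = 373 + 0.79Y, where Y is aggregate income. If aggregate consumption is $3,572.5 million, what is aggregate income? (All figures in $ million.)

373 + 0.79Y = 3572.5
0.79Y = 3199.5, so Y = 3199.5/0.79 = 4050

Y = 4050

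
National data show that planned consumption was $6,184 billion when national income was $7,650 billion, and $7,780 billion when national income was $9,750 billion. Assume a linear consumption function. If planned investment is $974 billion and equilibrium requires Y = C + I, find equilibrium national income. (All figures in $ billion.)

Y = 5600

MPC = (7780 − 6184)/(9750 − 7650) = 1596/2100 = 0.76
a = 6184 − 0.76(7650) = 370
Equilibrium: Y = 370 + 0.76Y + 974
0.24Y = 1344, so Y = 1344/0.24 = 5600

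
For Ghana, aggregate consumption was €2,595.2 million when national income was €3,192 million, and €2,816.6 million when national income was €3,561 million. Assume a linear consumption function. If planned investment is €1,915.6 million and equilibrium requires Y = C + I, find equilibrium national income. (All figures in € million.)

Y = 6489

MPC = (2816.6 − 2595.2)/(3561 − 3192) = 221.4/369 = 0.6
a = 2595.2 − 0.6(3192) = 680
Equilibrium: Y = 680 + 0.6Y + 1915.6
0.4Y = 2595.6, so Y = 2595.6/0.4 = 6489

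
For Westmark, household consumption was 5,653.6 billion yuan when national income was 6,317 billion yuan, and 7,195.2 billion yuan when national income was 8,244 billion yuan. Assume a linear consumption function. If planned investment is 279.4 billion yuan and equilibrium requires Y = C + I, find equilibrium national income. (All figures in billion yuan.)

Y = 4397

MPC = (7195.2 − 5653.6)/(8244 − 6317) = 1541.6/1927 = 0.8
a = 5653.6 − 0.8(6317) = 600
Equilibrium: Y = 600 + 0.8Y + 279.4
0.2Y = 879.4, so Y = 879.4/0.2 = 4397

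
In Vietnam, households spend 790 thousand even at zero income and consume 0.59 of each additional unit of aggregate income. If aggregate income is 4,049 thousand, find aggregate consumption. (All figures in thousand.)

C = 3178.91

C = 790 + 0.59(4049) = 790 + 2388.91 = 3178.91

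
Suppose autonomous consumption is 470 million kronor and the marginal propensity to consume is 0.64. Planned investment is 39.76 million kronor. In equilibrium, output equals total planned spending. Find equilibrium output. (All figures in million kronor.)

Y = 1416

Y = C + I = 470 + 0.64Y + 39.76
Y − 0.64Y = 509.76
0.36Y = 509.76, so Y = 509.76/0.36 = 1416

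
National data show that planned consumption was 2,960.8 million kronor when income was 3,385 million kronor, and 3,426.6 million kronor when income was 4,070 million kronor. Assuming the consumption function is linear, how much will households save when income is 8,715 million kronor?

S = 2129.8

MPC = (3426.6 − 2960.8)/(4070 − 3385) = 465.8/685 = 0.68
a = 2960.8 − 0.68(3385) = 2960.8 − 2301.8 = 659
C = 659 + 0.68(8715) = 6585.2
S = 8715 − 6585.2 = 2129.8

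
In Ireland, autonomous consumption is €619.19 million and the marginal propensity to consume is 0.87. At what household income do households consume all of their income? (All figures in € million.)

Y = 4763

At break-even, C = Y: 619.19 + 0.87Y = Y
0.13Y = 619.19, so Y = 619.19/0.13 = 4763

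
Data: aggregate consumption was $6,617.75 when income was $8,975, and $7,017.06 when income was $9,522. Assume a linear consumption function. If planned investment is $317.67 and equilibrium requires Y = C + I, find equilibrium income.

Y = 1421

MPC = (7017.06 − 6617.75)/(9522 − 8975) = 399.31/547 = 0.73
a = 6617.75 − 0.73(8975) = 66
Equilibrium: Y = 66 + 0.73Y + 317.67
0.27Y = 383.67, so Y = 383.67/0.27 = 1421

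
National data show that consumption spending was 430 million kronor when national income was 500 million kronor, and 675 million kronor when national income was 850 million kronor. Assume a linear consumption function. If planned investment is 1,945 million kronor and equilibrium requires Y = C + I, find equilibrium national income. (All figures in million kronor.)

Y = 6750

MPC = (675 − 430)/(850 − 500) = 245/350 = 0.7
a = 430 − 0.7(500) = 80
Equilibrium: Y = 80 + 0.7Y + 1945
0.3Y = 2025, so Y = 2025/0.3 = 6750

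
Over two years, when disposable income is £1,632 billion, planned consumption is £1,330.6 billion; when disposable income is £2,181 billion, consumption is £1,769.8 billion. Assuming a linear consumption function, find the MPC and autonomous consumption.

MPC = ΔC/ΔY = (1769.8 − 1330.6)/(2181 − 1632) = 439.2/549 = 0.8
a = C − MPC·Y = 1330.6 − 0.8(1632) = 1330.6 − 1305.6 = 25

MPC = 0.8; a = 25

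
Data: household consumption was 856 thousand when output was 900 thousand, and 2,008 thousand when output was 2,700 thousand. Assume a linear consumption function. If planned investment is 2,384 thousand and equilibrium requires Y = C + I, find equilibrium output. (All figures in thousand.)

Y = 7400

MPC = (2008 − 856)/(2700 − 900) = 1152/1800 = 0.64
a = 856 − 0.64(900) = 280
Equilibrium: Y = 280 + 0.64Y + 2384
0.36Y = 2664, so Y = 2664/0.36 = 7400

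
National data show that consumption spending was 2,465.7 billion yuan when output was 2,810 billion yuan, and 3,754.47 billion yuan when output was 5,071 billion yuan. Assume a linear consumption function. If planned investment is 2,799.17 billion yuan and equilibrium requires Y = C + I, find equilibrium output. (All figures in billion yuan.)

MPC = (3754.47 − 2465.7)/(5071 − 2810) = 1288.77/2261 = 0.57
a = 2465.7 − 0.57(2810) = 864
Equilibrium: Y = 864 + 0.57Y + 2799.17
0.43Y = 3663.17, so Y = 3663.17/0.43 = 8519

Y = 8519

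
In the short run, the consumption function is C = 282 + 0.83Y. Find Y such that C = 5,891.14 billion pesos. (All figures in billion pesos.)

Y = 6758

282 + 0.83Y = 5891.14
0.83Y = 5609.14, so Y = 5609.14/0.83 = 6758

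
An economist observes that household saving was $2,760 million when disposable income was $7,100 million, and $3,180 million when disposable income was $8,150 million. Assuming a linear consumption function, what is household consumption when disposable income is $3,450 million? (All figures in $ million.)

C = 2150

MPS = ΔS/ΔY = (3180 − 2760)/(8150 − 7100) = 420/1050 = 0.4
MPC = 1 − MPS = 0.6
Autonomous saving = 2760 − 0.4(7100) = -80, so a = 80
C = 80 + 0.6(3450) = 80 + 2070 = 2150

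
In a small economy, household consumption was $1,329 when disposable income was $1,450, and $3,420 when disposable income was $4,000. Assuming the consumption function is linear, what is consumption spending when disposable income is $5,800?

C = 4896

MPC = (3420 − 1329)/(4000 − 1450) = 2091/2550 = 0.82
a = 1329 − 0.82(1450) = 1329 − 1189 = 140
C = 140 + 0.82(5800) = 140 + 4756 = 4896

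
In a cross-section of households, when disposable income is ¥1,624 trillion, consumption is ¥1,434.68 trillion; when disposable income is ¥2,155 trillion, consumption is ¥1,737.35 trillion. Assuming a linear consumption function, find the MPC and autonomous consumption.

MPC = 0.57; a = 509

MPC = ΔC/ΔY = (1737.35 − 1434.68)/(2155 − 1624) = 302.67/531 = 0.57
a = C − MPC·Y = 1434.68 − 0.57(1624) = 1434.68 − 925.68 = 509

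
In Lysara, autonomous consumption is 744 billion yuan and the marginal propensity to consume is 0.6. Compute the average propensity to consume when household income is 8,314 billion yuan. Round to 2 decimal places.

C = 744 + 0.6(8314) = 5732.4
APC = C/Y = 5732.4/8314 = 0.69

APC = 0.69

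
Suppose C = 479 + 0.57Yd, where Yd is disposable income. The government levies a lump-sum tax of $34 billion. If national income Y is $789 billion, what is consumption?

C = 909.35

Yd = Y − T = 789 − 34 = 755
C = 479 + 0.57(755) = 479 + 430.35 = 909.35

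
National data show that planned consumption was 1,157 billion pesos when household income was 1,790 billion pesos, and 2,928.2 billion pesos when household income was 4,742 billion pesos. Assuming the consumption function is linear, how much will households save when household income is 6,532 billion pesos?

MPC = (2928.2 − 1157)/(4742 − 1790) = 1771.2/2952 = 0.6
a = 1157 − 0.6(1790) = 1157 − 1074 = 83
C = 83 + 0.6(6532) = 4002.2
S = 6532 − 4002.2 = 2529.8

S = 2529.8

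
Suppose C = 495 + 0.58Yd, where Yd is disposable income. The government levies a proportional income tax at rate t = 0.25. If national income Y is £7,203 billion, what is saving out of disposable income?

S = 1773.945

Yd = (1 − 0.25)(7203) = 0.75(7203) = 5402.25
C = 495 + 0.58(5402.25) = 495 + 3133.305 = 3628.305
S = Yd − C = 5402.25 − 3628.305 = 1773.945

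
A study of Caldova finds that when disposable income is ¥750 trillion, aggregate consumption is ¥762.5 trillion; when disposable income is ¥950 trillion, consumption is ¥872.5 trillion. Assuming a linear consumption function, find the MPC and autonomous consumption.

MPC = ΔC/ΔY = (872.5 − 762.5)/(950 − 750) = 110/200 = 0.55
a = C − MPC·Y = 762.5 − 0.55(750) = 762.5 − 412.5 = 350

MPC = 0.55; a = 350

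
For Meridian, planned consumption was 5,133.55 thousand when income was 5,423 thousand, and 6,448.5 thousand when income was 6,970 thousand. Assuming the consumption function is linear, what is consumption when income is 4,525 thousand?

C = 4370.25

MPC = (6448.5 − 5133.55)/(6970 − 5423) = 1314.95/1547 = 0.85
a = 5133.55 − 0.85(5423) = 5133.55 − 4609.55 = 524
C = 524 + 0.85(4525) = 524 + 3846.25 = 4370.25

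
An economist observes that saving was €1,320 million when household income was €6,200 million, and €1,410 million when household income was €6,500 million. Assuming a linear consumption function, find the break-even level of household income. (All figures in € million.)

Y = 1800

MPS = ΔS/ΔY = (1410 − 1320)/(6500 − 6200) = 90/300 = 0.3
MPC = 1 − MPS = 0.7
From S(6200) = 1320: −a + 0.3(6200) = 1320, so a = 1860 − 1320 = 540
Break-even (S = 0): Y = a/MPS = 540/0.3 = 1800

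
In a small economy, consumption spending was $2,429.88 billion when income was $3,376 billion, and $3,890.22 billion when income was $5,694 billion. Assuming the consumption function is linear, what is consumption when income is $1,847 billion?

C = 1466.61

MPC = (3890.22 − 2429.88)/(5694 − 3376) = 1460.34/2318 = 0.63
a = 2429.88 − 0.63(3376) = 2429.88 − 2126.88 = 303
C = 303 + 0.63(1847) = 303 + 1163.61 = 1466.61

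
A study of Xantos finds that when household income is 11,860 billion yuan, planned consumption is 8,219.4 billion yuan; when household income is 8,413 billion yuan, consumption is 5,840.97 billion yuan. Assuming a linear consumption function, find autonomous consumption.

a = 36

MPC = ΔC/ΔY = (8219.4 − 5840.97)/(11860 − 8413) = 2378.43/3447 = 0.69
a = C − MPC·Y = 5840.97 − 0.69(8413) = 5840.97 − 5804.97 = 36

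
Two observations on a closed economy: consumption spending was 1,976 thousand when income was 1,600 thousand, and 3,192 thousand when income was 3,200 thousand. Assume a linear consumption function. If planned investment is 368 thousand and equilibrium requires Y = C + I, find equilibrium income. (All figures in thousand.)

MPC = (3192 − 1976)/(3200 − 1600) = 1216/1600 = 0.76
a = 1976 − 0.76(1600) = 760
Equilibrium: Y = 760 + 0.76Y + 368
0.24Y = 1128, so Y = 1128/0.24 = 4700

Y = 4700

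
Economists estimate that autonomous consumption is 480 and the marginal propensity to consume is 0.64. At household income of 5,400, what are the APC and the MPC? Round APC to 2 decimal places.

MPC = 0.64 (the slope of the consumption function)
C = 480 + 0.64(5400) = 3936, so APC = 3936/5400 = 0.73

APC = 0.73; MPC = 0.64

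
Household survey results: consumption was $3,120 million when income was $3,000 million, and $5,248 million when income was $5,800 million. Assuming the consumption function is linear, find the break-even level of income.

Y = 3500

MPC = (5248 − 3120)/(5800 − 3000) = 2128/2800 = 0.76
a = 3120 − 0.76(3000) = 3120 − 2280 = 840
Break-even: Y = a/(1−MPC) = 840/0.24 = 3500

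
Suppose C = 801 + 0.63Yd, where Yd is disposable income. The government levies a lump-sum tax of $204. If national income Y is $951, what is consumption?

Yd = Y − T = 951 − 204 = 747
C = 801 + 0.63(747) = 801 + 470.61 = 1271.61

C = 1271.61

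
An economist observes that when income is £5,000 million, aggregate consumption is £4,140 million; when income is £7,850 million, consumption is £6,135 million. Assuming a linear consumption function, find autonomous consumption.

MPC = ΔC/ΔY = (6135 − 4140)/(7850 − 5000) = 1995/2850 = 0.7
a = C − MPC·Y = 4140 − 0.7(5000) = 4140 − 3500 = 640

a = 640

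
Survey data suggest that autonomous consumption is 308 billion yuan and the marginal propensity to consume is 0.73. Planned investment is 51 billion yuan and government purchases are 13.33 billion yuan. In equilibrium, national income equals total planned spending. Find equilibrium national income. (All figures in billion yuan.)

Y = C + I + G = 308 + 0.73Y + 51 + 13.33
Y − 0.73Y = 372.33
0.27Y = 372.33, so Y = 372.33/0.27 = 1379

Y = 1379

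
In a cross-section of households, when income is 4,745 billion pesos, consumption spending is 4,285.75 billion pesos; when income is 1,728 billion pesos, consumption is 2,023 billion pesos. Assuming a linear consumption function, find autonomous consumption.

MPC = ΔC/ΔY = (4285.75 − 2023)/(4745 − 1728) = 2262.75/3017 = 0.75
a = C − MPC·Y = 2023 − 0.75(1728) = 2023 − 1296 = 727

a = 727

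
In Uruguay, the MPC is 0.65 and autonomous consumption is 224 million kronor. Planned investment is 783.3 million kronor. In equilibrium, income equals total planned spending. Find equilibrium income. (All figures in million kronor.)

Y = C + I = 224 + 0.65Y + 783.3
Y − 0.65Y = 1007.3
0.35Y = 1007.3, so Y = 1007.3/0.35 = 2878

Y = 2878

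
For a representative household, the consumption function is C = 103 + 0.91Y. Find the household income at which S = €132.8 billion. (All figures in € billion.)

Y = 2620

S = Y − C = -103 + 0.09Y
-103 + 0.09Y = 132.8, so 0.09Y = 235.8 and Y = 2620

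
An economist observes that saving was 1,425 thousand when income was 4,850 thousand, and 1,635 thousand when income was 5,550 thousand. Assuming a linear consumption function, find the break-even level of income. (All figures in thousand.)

MPS = ΔS/ΔY = (1635 − 1425)/(5550 − 4850) = 210/700 = 0.3
MPC = 1 − MPS = 0.7
From S(4850) = 1425: −a + 0.3(4850) = 1425, so a = 1455 − 1425 = 30
Break-even (S = 0): Y = a/MPS = 30/0.3 = 100

Y = 100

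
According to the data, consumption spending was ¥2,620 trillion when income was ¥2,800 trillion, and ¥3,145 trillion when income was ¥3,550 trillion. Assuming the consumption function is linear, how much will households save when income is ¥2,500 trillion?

MPC = (3145 − 2620)/(3550 − 2800) = 525/750 = 0.7
a = 2620 − 0.7(2800) = 2620 − 1960 = 660
C = 660 + 0.7(2500) = 2410
S = 2500 − 2410 = 90

S = 90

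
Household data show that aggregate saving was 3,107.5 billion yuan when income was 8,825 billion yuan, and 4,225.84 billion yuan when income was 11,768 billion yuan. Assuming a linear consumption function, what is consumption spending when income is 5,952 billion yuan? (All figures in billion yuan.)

C = 3936.24

MPS = ΔS/ΔY = (4225.84 − 3107.5)/(11768 − 8825) = 1118.34/2943 = 0.38
MPC = 1 − MPS = 0.62
Autonomous saving = 3107.5 − 0.38(8825) = -246, so a = 246
C = 246 + 0.62(5952) = 246 + 3690.24 = 3936.24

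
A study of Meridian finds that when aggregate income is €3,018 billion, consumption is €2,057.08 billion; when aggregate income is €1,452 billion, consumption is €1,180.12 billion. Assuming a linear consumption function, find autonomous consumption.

MPC = ΔC/ΔY = (2057.08 − 1180.12)/(3018 − 1452) = 876.96/1566 = 0.56
a = C − MPC·Y = 1180.12 − 0.56(1452) = 1180.12 − 813.12 = 367

a = 367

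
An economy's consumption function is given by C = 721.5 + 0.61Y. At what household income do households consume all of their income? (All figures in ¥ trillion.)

Y = 1850

At break-even, C = Y: 721.5 + 0.61Y = Y
0.39Y = 721.5, so Y = 721.5/0.39 = 1850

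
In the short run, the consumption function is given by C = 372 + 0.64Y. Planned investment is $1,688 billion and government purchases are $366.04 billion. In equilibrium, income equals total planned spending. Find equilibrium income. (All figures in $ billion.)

Y = C + I + G = 372 + 0.64Y + 1688 + 366.04
Y − 0.64Y = 2426.04
0.36Y = 2426.04, so Y = 2426.04/0.36 = 6739

Y = 6739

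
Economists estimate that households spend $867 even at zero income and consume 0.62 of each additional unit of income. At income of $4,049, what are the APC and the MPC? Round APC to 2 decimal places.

MPC = 0.62 (the slope of the consumption function)
C = 867 + 0.62(4049) = 3377.38, so APC = 3377.38/4049 = 0.83

APC = 0.83; MPC = 0.62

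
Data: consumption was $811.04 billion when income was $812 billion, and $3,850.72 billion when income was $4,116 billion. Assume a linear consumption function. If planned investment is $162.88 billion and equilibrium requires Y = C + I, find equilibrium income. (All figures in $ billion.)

MPC = (3850.72 − 811.04)/(4116 − 812) = 3039.68/3304 = 0.92
a = 811.04 − 0.92(812) = 64
Equilibrium: Y = 64 + 0.92Y + 162.88
0.08Y = 226.88, so Y = 226.88/0.08 = 2836

Y = 2836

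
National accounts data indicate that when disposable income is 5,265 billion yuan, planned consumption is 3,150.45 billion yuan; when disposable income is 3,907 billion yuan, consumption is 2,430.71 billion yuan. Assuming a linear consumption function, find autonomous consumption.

a = 360

MPC = ΔC/ΔY = (3150.45 − 2430.71)/(5265 − 3907) = 719.74/1358 = 0.53
a = C − MPC·Y = 2430.71 − 0.53(3907) = 2430.71 − 2070.71 = 360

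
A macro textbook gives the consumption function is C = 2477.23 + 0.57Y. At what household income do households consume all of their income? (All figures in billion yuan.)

At break-even, C = Y: 2477.23 + 0.57Y = Y
0.43Y = 2477.23, so Y = 2477.23/0.43 = 5761

Y = 5761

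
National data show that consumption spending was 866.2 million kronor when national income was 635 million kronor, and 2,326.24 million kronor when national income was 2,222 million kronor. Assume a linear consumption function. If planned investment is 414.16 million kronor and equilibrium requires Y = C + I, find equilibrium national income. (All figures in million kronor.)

MPC = (2326.24 − 866.2)/(2222 − 635) = 1460.04/1587 = 0.92
a = 866.2 − 0.92(635) = 282
Equilibrium: Y = 282 + 0.92Y + 414.16
0.08Y = 696.16, so Y = 696.16/0.08 = 8702

Y = 8702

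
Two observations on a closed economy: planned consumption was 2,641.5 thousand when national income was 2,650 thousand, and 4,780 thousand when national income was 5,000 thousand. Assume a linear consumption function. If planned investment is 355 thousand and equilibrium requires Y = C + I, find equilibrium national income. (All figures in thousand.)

MPC = (4780 − 2641.5)/(5000 − 2650) = 2138.5/2350 = 0.91
a = 2641.5 − 0.91(2650) = 230
Equilibrium: Y = 230 + 0.91Y + 355
0.09Y = 585, so Y = 585/0.09 = 6500

Y = 6500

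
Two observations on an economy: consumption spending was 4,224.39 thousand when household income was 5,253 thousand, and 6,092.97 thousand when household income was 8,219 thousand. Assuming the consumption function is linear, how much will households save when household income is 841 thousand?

S = -603.83

MPC = (6092.97 − 4224.39)/(8219 − 5253) = 1868.58/2966 = 0.63
a = 4224.39 − 0.63(5253) = 4224.39 − 3309.39 = 915
C = 915 + 0.63(841) = 1444.83
S = 841 − 1444.83 = -603.83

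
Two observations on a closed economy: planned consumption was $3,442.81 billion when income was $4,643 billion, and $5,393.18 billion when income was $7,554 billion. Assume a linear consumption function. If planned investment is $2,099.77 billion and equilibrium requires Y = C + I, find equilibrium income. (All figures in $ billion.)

MPC = (5393.18 − 3442.81)/(7554 − 4643) = 1950.37/2911 = 0.67
a = 3442.81 − 0.67(4643) = 332
Equilibrium: Y = 332 + 0.67Y + 2099.77
0.33Y = 2431.77, so Y = 2431.77/0.33 = 7369

Y = 7369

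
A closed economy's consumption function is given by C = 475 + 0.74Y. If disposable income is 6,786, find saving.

C = 475 + 0.74(6786) = 475 + 5021.64 = 5496.64
S = Y − C = 6786 − 5496.64 = 1289.36

S = 1289.36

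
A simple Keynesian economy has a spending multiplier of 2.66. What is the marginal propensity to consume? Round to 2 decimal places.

MPC = 0.62

k = 1/(1 − MPC), so 1 − MPC = 1/k = 1/2.66 = 0.3759
MPC = 1 − 0.3759 = 0.62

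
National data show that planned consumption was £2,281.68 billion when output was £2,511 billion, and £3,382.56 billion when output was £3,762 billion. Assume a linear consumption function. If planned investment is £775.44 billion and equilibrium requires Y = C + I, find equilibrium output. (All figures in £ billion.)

Y = 7062

MPC = (3382.56 − 2281.68)/(3762 − 2511) = 1100.88/1251 = 0.88
a = 2281.68 − 0.88(2511) = 72
Equilibrium: Y = 72 + 0.88Y + 775.44
0.12Y = 847.44, so Y = 847.44/0.12 = 7062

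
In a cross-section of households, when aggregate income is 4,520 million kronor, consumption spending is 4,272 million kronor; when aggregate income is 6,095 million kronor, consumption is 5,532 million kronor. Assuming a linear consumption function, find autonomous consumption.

a = 656

MPC = ΔC/ΔY = (5532 − 4272)/(6095 − 4520) = 1260/1575 = 0.8
a = C − MPC·Y = 4272 − 0.8(4520) = 4272 − 3616 = 656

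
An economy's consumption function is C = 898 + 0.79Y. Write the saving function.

S = -898 + 0.21Y

S = Y − C = Y − (898 + 0.79Y) = -898 + (1 − 0.79)Y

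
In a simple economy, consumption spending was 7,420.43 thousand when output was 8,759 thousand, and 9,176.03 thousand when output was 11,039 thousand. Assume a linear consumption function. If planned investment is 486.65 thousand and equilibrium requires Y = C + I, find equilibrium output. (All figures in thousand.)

MPC = (9176.03 − 7420.43)/(11039 − 8759) = 1755.6/2280 = 0.77
a = 7420.43 − 0.77(8759) = 676
Equilibrium: Y = 676 + 0.77Y + 486.65
0.23Y = 1162.65, so Y = 1162.65/0.23 = 5055

Y = 5055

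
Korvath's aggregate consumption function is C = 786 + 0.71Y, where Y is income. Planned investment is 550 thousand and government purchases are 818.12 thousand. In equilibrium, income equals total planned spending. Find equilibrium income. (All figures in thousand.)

Y = 7428

Y = C + I + G = 786 + 0.71Y + 550 + 818.12
Y − 0.71Y = 2154.12
0.29Y = 2154.12, so Y = 2154.12/0.29 = 7428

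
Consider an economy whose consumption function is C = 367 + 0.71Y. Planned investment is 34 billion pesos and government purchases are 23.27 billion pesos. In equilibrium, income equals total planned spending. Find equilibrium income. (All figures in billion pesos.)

Y = 1463

Y = C + I + G = 367 + 0.71Y + 34 + 23.27
Y − 0.71Y = 424.27
0.29Y = 424.27, so Y = 424.27/0.29 = 1463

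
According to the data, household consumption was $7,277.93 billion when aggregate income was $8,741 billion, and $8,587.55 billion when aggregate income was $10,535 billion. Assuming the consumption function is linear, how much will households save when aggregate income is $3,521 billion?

S = 53.67

MPC = (8587.55 − 7277.93)/(10535 − 8741) = 1309.62/1794 = 0.73
a = 7277.93 − 0.73(8741) = 7277.93 − 6380.93 = 897
C = 897 + 0.73(3521) = 3467.33
S = 3521 − 3467.33 = 53.67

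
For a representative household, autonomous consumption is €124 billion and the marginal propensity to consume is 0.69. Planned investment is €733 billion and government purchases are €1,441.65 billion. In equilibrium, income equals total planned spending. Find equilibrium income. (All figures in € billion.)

Y = C + I + G = 124 + 0.69Y + 733 + 1441.65
Y − 0.69Y = 2298.65
0.31Y = 2298.65, so Y = 2298.65/0.31 = 7415

Y = 7415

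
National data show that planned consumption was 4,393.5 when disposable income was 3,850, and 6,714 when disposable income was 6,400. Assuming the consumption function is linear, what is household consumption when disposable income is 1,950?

MPC = (6714 − 4393.5)/(6400 − 3850) = 2320.5/2550 = 0.91
a = 4393.5 − 0.91(3850) = 4393.5 − 3503.5 = 890
C = 890 + 0.91(1950) = 890 + 1774.5 = 2664.5

C = 2664.5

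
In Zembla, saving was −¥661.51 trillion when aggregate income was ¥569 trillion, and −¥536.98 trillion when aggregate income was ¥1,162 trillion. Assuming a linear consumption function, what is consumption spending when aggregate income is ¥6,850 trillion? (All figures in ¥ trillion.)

C = 6192.5

MPS = ΔS/ΔY = (-536.98 − (-661.51))/(1162 − 569) = 124.53/593 = 0.21
MPC = 1 − MPS = 0.79
Autonomous saving = -661.51 − 0.21(569) = -781, so a = 781
C = 781 + 0.79(6850) = 781 + 5411.5 = 6192.5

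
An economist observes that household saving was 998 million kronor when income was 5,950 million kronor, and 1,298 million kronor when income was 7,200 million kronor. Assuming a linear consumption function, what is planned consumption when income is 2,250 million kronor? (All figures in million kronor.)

MPS = ΔS/ΔY = (1298 − 998)/(7200 − 5950) = 300/1250 = 0.24
MPC = 1 − MPS = 0.76
Autonomous saving = 998 − 0.24(5950) = -430, so a = 430
C = 430 + 0.76(2250) = 430 + 1710 = 2140

C = 2140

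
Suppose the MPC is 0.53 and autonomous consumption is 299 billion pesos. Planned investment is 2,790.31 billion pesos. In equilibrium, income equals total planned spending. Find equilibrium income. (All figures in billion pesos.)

Y = C + I = 299 + 0.53Y + 2790.31
Y − 0.53Y = 3089.31
0.47Y = 3089.31, so Y = 3089.31/0.47 = 6573

Y = 6573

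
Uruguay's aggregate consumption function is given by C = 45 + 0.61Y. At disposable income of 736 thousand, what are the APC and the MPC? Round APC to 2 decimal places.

MPC = 0.61 (the slope of the consumption function)
C = 45 + 0.61(736) = 493.96, so APC = 493.96/736 = 0.67

APC = 0.67; MPC = 0.61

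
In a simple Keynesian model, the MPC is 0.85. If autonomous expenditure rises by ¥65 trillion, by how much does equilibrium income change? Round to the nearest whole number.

ΔY ≈ 433

The multiplier is 1/(1 − MPC) = 1/0.15.
ΔY = 65/0.15 = 433.33 ≈ 433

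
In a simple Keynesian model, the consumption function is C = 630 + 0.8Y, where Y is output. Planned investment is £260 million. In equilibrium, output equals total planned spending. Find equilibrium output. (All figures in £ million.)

Y = 4450

Y = C + I = 630 + 0.8Y + 260
Y − 0.8Y = 890
0.2Y = 890, so Y = 890/0.2 = 4450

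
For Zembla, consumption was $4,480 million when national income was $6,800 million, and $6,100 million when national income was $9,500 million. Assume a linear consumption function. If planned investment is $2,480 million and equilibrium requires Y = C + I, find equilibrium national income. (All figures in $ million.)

Y = 7200

MPC = (6100 − 4480)/(9500 − 6800) = 1620/2700 = 0.6
a = 4480 − 0.6(6800) = 400
Equilibrium: Y = 400 + 0.6Y + 2480
0.4Y = 2880, so Y = 2880/0.4 = 7200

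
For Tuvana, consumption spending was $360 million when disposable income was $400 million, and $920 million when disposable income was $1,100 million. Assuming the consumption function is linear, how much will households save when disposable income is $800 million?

S = 120

MPC = (920 − 360)/(1100 − 400) = 560/700 = 0.8
a = 360 − 0.8(400) = 360 − 320 = 40
C = 40 + 0.8(800) = 680
S = 800 − 680 = 120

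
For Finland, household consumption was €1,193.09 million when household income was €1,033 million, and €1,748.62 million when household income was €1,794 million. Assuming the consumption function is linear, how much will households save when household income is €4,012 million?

MPC = (1748.62 − 1193.09)/(1794 − 1033) = 555.53/761 = 0.73
a = 1193.09 − 0.73(1033) = 1193.09 − 754.09 = 439
C = 439 + 0.73(4012) = 3367.76
S = 4012 − 3367.76 = 644.24

S = 644.24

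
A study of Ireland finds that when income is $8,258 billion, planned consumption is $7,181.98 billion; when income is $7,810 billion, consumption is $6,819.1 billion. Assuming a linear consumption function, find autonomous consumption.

a = 493

MPC = ΔC/ΔY = (7181.98 − 6819.1)/(8258 − 7810) = 362.88/448 = 0.81
a = C − MPC·Y = 6819.1 − 0.81(7810) = 6819.1 − 6326.1 = 493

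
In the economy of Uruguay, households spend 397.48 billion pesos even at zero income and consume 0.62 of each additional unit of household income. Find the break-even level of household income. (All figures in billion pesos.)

Y = 1046

At break-even, C = Y: 397.48 + 0.62Y = Y
0.38Y = 397.48, so Y = 397.48/0.38 = 1046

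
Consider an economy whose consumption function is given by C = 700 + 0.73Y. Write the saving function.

S = -700 + 0.27Y

S = Y − C = Y − (700 + 0.73Y) = -700 + (1 − 0.73)Y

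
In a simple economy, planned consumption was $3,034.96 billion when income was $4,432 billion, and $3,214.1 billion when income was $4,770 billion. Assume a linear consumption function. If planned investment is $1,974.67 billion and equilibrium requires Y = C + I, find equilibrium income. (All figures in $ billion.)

MPC = (3214.1 − 3034.96)/(4770 − 4432) = 179.14/338 = 0.53
a = 3034.96 − 0.53(4432) = 686
Equilibrium: Y = 686 + 0.53Y + 1974.67
0.47Y = 2660.67, so Y = 2660.67/0.47 = 5661

Y = 5661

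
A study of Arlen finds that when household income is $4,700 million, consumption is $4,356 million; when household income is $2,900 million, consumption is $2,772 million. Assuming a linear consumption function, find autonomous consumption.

MPC = ΔC/ΔY = (4356 − 2772)/(4700 − 2900) = 1584/1800 = 0.88
a = C − MPC·Y = 2772 − 0.88(2900) = 2772 − 2552 = 220

a = 220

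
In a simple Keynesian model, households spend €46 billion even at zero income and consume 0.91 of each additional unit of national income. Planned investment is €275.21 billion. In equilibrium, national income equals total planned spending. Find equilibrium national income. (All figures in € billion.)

Y = C + I = 46 + 0.91Y + 275.21
Y − 0.91Y = 321.21
0.09Y = 321.21, so Y = 321.21/0.09 = 3569

Y = 3569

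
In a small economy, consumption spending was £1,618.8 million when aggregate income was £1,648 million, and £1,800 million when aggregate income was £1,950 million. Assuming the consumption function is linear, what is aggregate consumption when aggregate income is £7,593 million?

MPC = (1800 − 1618.8)/(1950 − 1648) = 181.2/302 = 0.6
a = 1618.8 − 0.6(1648) = 1618.8 − 988.8 = 630
C = 630 + 0.6(7593) = 630 + 4555.8 = 5185.8

C = 5185.8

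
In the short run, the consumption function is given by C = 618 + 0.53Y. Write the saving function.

S = -618 + 0.47Y

S = Y − C = Y − (618 + 0.53Y) = -618 + (1 − 0.53)Y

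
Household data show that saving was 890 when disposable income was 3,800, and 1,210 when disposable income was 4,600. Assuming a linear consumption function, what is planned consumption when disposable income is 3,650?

MPS = ΔS/ΔY = (1210 − 890)/(4600 − 3800) = 320/800 = 0.4
MPC = 1 − MPS = 0.6
Autonomous saving = 890 − 0.4(3800) = -630, so a = 630
C = 630 + 0.6(3650) = 630 + 2190 = 2820

C = 2820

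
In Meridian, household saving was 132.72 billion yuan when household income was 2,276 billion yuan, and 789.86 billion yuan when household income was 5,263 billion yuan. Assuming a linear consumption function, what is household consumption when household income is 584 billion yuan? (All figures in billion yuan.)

MPS = ΔS/ΔY = (789.86 − 132.72)/(5263 − 2276) = 657.14/2987 = 0.22
MPC = 1 − MPS = 0.78
Autonomous saving = 132.72 − 0.22(2276) = -368, so a = 368
C = 368 + 0.78(584) = 368 + 455.52 = 823.52

C = 823.52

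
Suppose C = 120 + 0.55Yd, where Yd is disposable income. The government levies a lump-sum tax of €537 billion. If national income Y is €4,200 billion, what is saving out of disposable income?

Yd = Y − T = 4200 − 537 = 3663
C = 120 + 0.55(3663) = 120 + 2014.65 = 2134.65
S = Yd − C = 3663 − 2134.65 = 1528.35

S = 1528.35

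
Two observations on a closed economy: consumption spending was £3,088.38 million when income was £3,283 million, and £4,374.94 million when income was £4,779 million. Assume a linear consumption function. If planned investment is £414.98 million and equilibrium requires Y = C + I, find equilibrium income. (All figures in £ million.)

Y = 4857

MPC = (4374.94 − 3088.38)/(4779 − 3283) = 1286.56/1496 = 0.86
a = 3088.38 − 0.86(3283) = 265
Equilibrium: Y = 265 + 0.86Y + 414.98
0.14Y = 679.98, so Y = 679.98/0.14 = 4857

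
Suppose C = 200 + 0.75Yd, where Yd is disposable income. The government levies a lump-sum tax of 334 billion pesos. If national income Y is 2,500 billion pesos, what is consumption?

C = 1824.5

Yd = Y − T = 2500 − 334 = 2166
C = 200 + 0.75(2166) = 200 + 1624.5 = 1824.5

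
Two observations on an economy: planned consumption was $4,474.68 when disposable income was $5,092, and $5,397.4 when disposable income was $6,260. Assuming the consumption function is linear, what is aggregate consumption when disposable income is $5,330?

MPC = (5397.4 − 4474.68)/(6260 − 5092) = 922.72/1168 = 0.79
a = 4474.68 − 0.79(5092) = 4474.68 − 4022.68 = 452
C = 452 + 0.79(5330) = 452 + 4210.7 = 4662.7

C = 4662.7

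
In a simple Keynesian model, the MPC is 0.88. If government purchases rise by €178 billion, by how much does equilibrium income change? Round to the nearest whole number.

The multiplier is 1/(1 − MPC) = 1/0.12.
ΔY = 178/0.12 = 1483.33 ≈ 1483

ΔY ≈ 1483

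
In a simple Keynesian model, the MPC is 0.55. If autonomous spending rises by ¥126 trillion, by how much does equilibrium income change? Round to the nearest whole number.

The multiplier is 1/(1 − MPC) = 1/0.45.
ΔY = 126/0.45 = 280.00 ≈ 280

ΔY ≈ 280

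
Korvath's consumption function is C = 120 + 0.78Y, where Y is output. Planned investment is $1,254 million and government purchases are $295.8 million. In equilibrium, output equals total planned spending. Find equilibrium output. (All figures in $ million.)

Y = 7590

Y = C + I + G = 120 + 0.78Y + 1254 + 295.8
Y − 0.78Y = 1669.8
0.22Y = 1669.8, so Y = 1669.8/0.22 = 7590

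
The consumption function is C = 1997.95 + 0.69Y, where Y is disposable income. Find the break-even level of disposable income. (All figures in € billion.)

Y = 6445

At break-even, C = Y: 1997.95 + 0.69Y = Y
0.31Y = 1997.95, so Y = 1997.95/0.31 = 6445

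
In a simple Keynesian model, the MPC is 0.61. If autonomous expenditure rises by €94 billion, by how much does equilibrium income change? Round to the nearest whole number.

The multiplier is 1/(1 − MPC) = 1/0.39.
ΔY = 94/0.39 = 241.03 ≈ 241

ΔY ≈ 241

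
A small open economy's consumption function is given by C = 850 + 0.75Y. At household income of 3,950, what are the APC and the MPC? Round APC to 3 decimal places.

APC = 0.965; MPC = 0.75

MPC = 0.75 (the slope of the consumption function)
C = 850 + 0.75(3950) = 3812.5, so APC = 3812.5/3950 = 0.965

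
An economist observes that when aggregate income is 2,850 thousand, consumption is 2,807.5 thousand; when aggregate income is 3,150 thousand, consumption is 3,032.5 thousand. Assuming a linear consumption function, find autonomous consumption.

MPC = ΔC/ΔY = (3032.5 − 2807.5)/(3150 − 2850) = 225/300 = 0.75
a = C − MPC·Y = 2807.5 − 0.75(2850) = 2807.5 − 2137.5 = 670

a = 670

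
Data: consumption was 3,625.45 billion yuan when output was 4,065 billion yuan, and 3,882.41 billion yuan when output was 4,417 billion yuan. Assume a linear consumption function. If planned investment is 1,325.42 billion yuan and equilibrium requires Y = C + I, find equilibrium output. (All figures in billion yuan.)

MPC = (3882.41 − 3625.45)/(4417 − 4065) = 256.96/352 = 0.73
a = 3625.45 − 0.73(4065) = 658
Equilibrium: Y = 658 + 0.73Y + 1325.42
0.27Y = 1983.42, so Y = 1983.42/0.27 = 7346

Y = 7346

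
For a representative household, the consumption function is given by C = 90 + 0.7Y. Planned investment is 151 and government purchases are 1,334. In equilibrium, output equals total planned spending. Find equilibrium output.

Y = 5250

Y = C + I + G = 90 + 0.7Y + 151 + 1334
Y − 0.7Y = 1575
0.3Y = 1575, so Y = 1575/0.3 = 5250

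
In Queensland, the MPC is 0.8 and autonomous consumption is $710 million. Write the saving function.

S = -710 + 0.2Y

S = Y − C = Y − (710 + 0.8Y) = -710 + (1 − 0.8)Y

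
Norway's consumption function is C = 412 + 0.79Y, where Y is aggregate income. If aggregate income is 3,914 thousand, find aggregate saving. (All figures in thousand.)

S = 409.94

C = 412 + 0.79(3914) = 412 + 3092.06 = 3504.06
S = Y − C = 3914 − 3504.06 = 409.94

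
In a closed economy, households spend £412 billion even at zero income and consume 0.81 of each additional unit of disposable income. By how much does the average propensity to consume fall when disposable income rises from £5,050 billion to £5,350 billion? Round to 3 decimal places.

ΔAPC = 0.005

At Y = 5050: C = 412 + 0.81(5050) = 4502.5, APC = 4502.5/5050 = 0.8916
At Y = 5350: C = 4745.5, APC = 4745.5/5350 = 0.8870
Fall in APC = 0.8916 − 0.8870 = 0.0046 ≈ 0.005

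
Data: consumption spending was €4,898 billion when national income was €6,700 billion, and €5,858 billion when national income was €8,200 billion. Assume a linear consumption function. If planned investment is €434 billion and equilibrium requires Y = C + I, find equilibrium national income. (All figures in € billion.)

Y = 2900

MPC = (5858 − 4898)/(8200 − 6700) = 960/1500 = 0.64
a = 4898 − 0.64(6700) = 610
Equilibrium: Y = 610 + 0.64Y + 434
0.36Y = 1044, so Y = 1044/0.36 = 2900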